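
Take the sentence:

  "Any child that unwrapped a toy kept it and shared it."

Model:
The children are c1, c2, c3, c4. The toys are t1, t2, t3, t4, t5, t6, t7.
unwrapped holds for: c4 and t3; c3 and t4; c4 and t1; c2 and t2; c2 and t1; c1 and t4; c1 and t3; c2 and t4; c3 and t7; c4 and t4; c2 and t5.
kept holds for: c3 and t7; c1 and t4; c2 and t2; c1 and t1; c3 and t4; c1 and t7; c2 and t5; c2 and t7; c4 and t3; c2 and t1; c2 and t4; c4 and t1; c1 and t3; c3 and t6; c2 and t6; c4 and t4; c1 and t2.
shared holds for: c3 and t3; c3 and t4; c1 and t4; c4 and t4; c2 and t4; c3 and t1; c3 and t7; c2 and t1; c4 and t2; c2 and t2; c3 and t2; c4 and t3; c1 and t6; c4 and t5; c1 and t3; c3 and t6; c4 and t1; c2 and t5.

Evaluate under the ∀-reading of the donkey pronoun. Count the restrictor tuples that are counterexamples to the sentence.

0

"it" takes "a toy" as antecedent — a donkey pronoun bound across the clause boundary.
Strong reading: for every (c,t) with unwrapped(c,t), kept(c,t) ∧ shared(c,t).
Restrictor pairs: (c1,t3) ✓  (c1,t4) ✓  (c2,t1) ✓  (c2,t2) ✓  (c2,t4) ✓  (c2,t5) ✓  (c3,t4) ✓  (c3,t7) ✓  (c4,t1) ✓  (c4,t3) ✓  (c4,t4) ✓
Counterexamples (restrictor pairs failing the scope): 0.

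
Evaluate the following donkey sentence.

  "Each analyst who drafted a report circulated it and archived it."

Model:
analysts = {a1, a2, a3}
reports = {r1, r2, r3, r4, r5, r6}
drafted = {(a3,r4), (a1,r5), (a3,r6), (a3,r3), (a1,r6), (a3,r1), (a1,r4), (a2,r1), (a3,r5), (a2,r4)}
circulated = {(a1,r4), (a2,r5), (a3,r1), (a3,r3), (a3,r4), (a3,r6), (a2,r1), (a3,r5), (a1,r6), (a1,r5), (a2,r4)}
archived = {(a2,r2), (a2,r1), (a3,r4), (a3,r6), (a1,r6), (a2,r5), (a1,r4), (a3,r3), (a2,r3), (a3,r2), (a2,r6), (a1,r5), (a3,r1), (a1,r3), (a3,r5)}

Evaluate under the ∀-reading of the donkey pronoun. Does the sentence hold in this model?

"it" takes "a report" as antecedent — a donkey pronoun bound across the clause boundary.
Strong reading: for every (a,r) with drafted(a,r), circulated(a,r) ∧ archived(a,r).
Restrictor pairs: (a1,r4) ✓  (a1,r5) ✓  (a1,r6) ✓  (a2,r1) ✓  (a2,r4) ✗  (a3,r1) ✓  (a3,r3) ✓  (a3,r4) ✓  (a3,r5) ✓  (a3,r6) ✓
Counterexample: (a2,r4) is in drafted but fails the scope.

False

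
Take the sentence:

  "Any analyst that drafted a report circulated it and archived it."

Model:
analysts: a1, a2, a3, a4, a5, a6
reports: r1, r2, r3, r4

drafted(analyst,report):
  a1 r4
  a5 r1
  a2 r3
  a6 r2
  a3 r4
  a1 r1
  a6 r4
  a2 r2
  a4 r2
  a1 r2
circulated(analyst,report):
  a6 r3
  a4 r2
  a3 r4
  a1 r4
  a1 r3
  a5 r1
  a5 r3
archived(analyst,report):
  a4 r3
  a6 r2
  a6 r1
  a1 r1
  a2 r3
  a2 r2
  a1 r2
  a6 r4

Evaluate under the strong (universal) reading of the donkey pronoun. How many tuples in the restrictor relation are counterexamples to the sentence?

10

"it" takes "a report" as antecedent — a donkey pronoun bound across the clause boundary.
Strong reading: for every (a,r) with drafted(a,r), circulated(a,r) ∧ archived(a,r).
Restrictor pairs: (a1,r1) ✗  (a1,r2) ✗  (a1,r4) ✗  (a2,r2) ✗  (a2,r3) ✗  (a3,r4) ✗  (a4,r2) ✗  (a5,r1) ✗  (a6,r2) ✗  (a6,r4) ✗
Counterexamples (restrictor pairs failing the scope): 10.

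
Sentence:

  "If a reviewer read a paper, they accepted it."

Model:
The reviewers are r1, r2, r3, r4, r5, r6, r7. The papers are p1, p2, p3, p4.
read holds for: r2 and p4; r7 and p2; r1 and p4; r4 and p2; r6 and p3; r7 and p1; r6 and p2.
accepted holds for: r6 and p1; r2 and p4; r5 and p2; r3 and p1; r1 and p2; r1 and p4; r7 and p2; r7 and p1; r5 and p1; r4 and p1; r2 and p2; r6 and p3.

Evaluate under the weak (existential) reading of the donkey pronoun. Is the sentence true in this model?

"it" takes "a paper" as antecedent — a donkey pronoun bound across the clause boundary.
Weak reading: every reviewer r with some read-paper has at least one read-paper p such that accepted(r,p).
Per reviewer: r1:✓  r2:✓  r4:✗  r6:✓  r7:✓
r4 has no witness among its read-papers.

False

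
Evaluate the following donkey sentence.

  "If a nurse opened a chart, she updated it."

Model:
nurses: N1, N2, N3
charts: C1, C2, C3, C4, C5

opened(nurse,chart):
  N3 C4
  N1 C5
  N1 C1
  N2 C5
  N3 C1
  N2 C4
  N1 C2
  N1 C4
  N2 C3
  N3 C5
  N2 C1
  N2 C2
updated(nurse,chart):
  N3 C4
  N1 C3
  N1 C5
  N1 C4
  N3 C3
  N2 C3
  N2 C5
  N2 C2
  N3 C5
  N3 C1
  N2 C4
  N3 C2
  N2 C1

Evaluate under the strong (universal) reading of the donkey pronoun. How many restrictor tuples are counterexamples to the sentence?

"it" takes "a chart" as antecedent — a donkey pronoun bound across the clause boundary.
Strong reading: for every (n,c) with opened(n,c), updated(n,c).
Restrictor pairs: (N1,C1) ✗  (N1,C2) ✗  (N1,C4) ✓  (N1,C5) ✓  (N2,C1) ✓  (N2,C2) ✓  (N2,C3) ✓  (N2,C4) ✓  (N2,C5) ✓  (N3,C1) ✓  (N3,C4) ✓  (N3,C5) ✓
Counterexamples (restrictor pairs failing the scope): 2.

2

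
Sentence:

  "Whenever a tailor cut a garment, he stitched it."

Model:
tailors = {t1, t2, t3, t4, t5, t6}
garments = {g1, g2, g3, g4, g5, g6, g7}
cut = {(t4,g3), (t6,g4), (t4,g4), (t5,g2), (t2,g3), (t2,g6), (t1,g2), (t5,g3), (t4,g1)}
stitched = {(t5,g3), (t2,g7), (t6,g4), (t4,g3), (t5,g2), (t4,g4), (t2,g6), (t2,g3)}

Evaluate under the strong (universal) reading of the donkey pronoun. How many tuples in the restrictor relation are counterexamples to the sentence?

"it" takes "a garment" as antecedent — a donkey pronoun bound across the clause boundary.
Strong reading: for every (t,g) with cut(t,g), stitched(t,g).
Restrictor pairs: (t1,g2) ✗  (t2,g3) ✓  (t2,g6) ✓  (t4,g1) ✗  (t4,g3) ✓  (t4,g4) ✓  (t5,g2) ✓  (t5,g3) ✓  (t6,g4) ✓
Counterexamples (restrictor pairs failing the scope): 2.

2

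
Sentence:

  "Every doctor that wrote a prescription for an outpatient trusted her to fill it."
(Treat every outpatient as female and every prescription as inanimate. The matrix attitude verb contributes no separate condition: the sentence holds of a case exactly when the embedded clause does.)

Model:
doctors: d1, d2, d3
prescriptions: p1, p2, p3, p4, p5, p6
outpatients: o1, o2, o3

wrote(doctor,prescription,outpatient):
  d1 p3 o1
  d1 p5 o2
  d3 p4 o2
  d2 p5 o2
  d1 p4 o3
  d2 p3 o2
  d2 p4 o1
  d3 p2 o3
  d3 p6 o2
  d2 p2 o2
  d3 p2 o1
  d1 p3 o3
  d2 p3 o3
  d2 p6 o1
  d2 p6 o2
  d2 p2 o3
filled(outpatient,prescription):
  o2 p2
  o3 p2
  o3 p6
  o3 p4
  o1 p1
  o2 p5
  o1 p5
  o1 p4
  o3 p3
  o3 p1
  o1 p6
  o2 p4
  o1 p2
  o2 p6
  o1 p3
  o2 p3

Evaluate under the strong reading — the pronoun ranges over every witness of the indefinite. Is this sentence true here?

True

"her" takes "an outpatient" as antecedent and "it" takes "a prescription"; both are donkey pronouns co-varying with the restrictor.
Strong reading: for every (d,p,o) with wrote(d,p,o), filled(o,p).
Restrictor triples: (d1,p3,o1)→filled(o1,p3) ✓  (d1,p3,o3)→filled(o3,p3) ✓  (d1,p4,o3)→filled(o3,p4) ✓  (d1,p5,o2)→filled(o2,p5) ✓  (d2,p2,o2)→filled(o2,p2) ✓  (d2,p2,o3)→filled(o3,p2) ✓  (d2,p3,o2)→filled(o2,p3) ✓  (d2,p3,o3)→filled(o3,p3) ✓  (d2,p4,o1)→filled(o1,p4) ✓  (d2,p5,o2)→filled(o2,p5) ✓  (d2,p6,o1)→filled(o1,p6) ✓  (d2,p6,o2)→filled(o2,p6) ✓  (d3,p2,o1)→filled(o1,p2) ✓  (d3,p2,o3)→filled(o3,p2) ✓  (d3,p4,o2)→filled(o2,p4) ✓  (d3,p6,o2)→filled(o2,p6) ✓
Every restrictor triple satisfies the scope.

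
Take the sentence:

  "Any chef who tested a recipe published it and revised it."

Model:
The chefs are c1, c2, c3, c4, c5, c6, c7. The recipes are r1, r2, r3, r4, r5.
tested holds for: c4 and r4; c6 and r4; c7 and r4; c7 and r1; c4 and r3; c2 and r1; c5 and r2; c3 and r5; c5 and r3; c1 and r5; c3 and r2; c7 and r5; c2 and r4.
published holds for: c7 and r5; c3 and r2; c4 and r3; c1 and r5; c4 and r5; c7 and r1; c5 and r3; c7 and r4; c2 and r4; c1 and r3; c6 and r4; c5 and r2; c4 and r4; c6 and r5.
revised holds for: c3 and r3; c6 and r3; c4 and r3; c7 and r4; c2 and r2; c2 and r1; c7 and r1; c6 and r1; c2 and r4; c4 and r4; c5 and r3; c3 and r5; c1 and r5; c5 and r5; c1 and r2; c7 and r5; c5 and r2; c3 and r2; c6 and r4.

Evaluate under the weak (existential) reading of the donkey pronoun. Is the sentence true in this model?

True

"it" takes "a recipe" as antecedent — a donkey pronoun bound across the clause boundary.
Weak reading: every chef c with some tested-recipe has at least one tested-recipe r such that published(c,r) ∧ revised(c,r).
Per chef: c1:✓  c2:✓  c3:✓  c4:✓  c5:✓  c6:✓  c7:✓
Every chef in the restrictor has a witness.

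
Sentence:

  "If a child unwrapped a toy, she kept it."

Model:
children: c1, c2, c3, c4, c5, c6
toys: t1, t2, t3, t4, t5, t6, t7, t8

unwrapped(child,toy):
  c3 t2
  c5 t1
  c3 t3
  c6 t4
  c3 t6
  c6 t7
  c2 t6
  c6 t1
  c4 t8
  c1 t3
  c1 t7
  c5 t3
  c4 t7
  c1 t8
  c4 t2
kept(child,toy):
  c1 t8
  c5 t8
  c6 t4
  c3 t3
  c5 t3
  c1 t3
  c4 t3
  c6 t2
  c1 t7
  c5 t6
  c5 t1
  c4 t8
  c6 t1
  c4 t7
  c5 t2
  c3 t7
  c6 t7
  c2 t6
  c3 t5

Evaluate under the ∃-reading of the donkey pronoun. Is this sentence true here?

"it" takes "a toy" as antecedent — a donkey pronoun bound across the clause boundary.
Weak reading: every child c with some unwrapped-toy has at least one unwrapped-toy t such that kept(c,t).
Per child: c1:✓  c2:✓  c3:✓  c4:✓  c5:✓  c6:✓
Every child in the restrictor has a witness.

True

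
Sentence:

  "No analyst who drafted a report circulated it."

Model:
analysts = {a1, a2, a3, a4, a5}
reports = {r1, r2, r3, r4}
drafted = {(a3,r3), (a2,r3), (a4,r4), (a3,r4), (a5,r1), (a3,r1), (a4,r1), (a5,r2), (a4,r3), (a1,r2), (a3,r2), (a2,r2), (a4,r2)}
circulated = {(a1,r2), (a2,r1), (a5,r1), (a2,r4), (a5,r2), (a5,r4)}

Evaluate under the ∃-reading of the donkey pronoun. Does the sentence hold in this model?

"it" takes "a report" as antecedent — a donkey pronoun bound across the clause boundary.
Truth condition: for no (a,r) with drafted(a,r) does circulated(a,r) hold.
Restrictor pairs — does the scope hold? (a1,r2):holds  (a2,r2):fails  (a2,r3):fails  (a3,r1):fails  (a3,r2):fails  (a3,r3):fails  (a3,r4):fails  (a4,r1):fails  (a4,r2):fails  (a4,r3):fails  (a4,r4):fails  (a5,r1):holds  (a5,r2):holds
Scope holds for 3 pair(s), so the sentence is false.

False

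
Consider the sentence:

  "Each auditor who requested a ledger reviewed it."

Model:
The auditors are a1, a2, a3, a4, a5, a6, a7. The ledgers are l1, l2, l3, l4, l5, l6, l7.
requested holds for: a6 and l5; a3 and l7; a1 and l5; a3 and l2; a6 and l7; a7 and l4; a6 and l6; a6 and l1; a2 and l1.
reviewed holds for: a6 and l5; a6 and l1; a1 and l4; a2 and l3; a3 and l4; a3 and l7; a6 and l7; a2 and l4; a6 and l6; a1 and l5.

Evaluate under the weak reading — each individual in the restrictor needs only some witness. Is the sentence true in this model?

"it" takes "a ledger" as antecedent — a donkey pronoun bound across the clause boundary.
Weak reading: every auditor a with some requested-ledger has at least one requested-ledger l such that reviewed(a,l).
Per auditor: a1:✓  a2:✗  a3:✓  a6:✓  a7:✗
a2 has no witness among its requested-ledgers.

False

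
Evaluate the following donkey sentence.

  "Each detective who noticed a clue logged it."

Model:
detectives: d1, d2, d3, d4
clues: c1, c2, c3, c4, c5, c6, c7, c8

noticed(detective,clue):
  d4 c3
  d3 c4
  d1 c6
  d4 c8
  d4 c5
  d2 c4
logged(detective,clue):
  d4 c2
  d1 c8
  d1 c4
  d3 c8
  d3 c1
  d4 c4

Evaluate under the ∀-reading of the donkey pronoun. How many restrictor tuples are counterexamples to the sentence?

"it" takes "a clue" as antecedent — a donkey pronoun bound across the clause boundary.
Strong reading: for every (d,c) with noticed(d,c), logged(d,c).
Restrictor pairs: (d1,c6) ✗  (d2,c4) ✗  (d3,c4) ✗  (d4,c3) ✗  (d4,c5) ✗  (d4,c8) ✗
Counterexamples (restrictor pairs failing the scope): 6.

6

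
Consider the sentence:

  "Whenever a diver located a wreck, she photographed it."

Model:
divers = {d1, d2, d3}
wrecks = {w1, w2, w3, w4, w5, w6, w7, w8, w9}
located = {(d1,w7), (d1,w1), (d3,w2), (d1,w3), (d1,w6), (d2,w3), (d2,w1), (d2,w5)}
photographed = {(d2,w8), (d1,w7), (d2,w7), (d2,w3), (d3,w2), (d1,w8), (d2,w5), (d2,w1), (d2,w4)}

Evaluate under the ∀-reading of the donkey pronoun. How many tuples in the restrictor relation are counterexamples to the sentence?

"it" takes "a wreck" as antecedent — a donkey pronoun bound across the clause boundary.
Strong reading: for every (d,w) with located(d,w), photographed(d,w).
Restrictor pairs: (d1,w1) ✗  (d1,w3) ✗  (d1,w6) ✗  (d1,w7) ✓  (d2,w1) ✓  (d2,w3) ✓  (d2,w5) ✓  (d3,w2) ✓
Counterexamples (restrictor pairs failing the scope): 3.

3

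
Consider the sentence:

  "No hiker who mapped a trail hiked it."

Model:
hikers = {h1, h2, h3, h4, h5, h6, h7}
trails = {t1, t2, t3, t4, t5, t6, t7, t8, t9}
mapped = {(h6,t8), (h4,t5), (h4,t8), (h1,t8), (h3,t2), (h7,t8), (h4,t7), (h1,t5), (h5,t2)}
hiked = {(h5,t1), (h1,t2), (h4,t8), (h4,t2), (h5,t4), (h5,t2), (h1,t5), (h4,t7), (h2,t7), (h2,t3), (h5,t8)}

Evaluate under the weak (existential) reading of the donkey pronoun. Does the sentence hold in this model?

False

"it" takes "a trail" as antecedent — a donkey pronoun bound across the clause boundary.
Truth condition: for no (h,t) with mapped(h,t) does hiked(h,t) hold.
Restrictor pairs — does the scope hold? (h1,t5):holds  (h1,t8):fails  (h3,t2):fails  (h4,t5):fails  (h4,t7):holds  (h4,t8):holds  (h5,t2):holds  (h6,t8):fails  (h7,t8):fails
Scope holds for 4 pair(s), so the sentence is false.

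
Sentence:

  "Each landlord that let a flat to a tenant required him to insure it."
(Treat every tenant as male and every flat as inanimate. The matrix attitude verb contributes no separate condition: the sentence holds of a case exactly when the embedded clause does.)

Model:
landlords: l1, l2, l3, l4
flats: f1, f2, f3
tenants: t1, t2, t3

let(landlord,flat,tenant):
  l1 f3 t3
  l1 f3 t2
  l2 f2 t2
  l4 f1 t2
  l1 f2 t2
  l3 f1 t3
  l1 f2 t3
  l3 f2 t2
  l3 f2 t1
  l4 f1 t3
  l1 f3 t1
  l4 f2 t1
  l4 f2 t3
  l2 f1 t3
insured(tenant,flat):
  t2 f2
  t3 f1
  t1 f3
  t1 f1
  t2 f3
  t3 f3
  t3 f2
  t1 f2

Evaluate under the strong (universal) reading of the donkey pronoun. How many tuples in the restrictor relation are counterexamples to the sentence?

1

"him" takes "a tenant" as antecedent and "it" takes "a flat"; both are donkey pronouns co-varying with the restrictor.
Strong reading: for every (l,f,t) with let(l,f,t), insured(t,f).
Restrictor triples: (l1,f2,t2)→insured(t2,f2) ✓  (l1,f2,t3)→insured(t3,f2) ✓  (l1,f3,t1)→insured(t1,f3) ✓  (l1,f3,t2)→insured(t2,f3) ✓  (l1,f3,t3)→insured(t3,f3) ✓  (l2,f1,t3)→insured(t3,f1) ✓  (l2,f2,t2)→insured(t2,f2) ✓  (l3,f1,t3)→insured(t3,f1) ✓  (l3,f2,t1)→insured(t1,f2) ✓  (l3,f2,t2)→insured(t2,f2) ✓  (l4,f1,t2)→insured(t2,f1) ✗  (l4,f1,t3)→insured(t3,f1) ✓  (l4,f2,t1)→insured(t1,f2) ✓  (l4,f2,t3)→insured(t3,f2) ✓
Counterexamples (restrictor triples failing the scope): 1.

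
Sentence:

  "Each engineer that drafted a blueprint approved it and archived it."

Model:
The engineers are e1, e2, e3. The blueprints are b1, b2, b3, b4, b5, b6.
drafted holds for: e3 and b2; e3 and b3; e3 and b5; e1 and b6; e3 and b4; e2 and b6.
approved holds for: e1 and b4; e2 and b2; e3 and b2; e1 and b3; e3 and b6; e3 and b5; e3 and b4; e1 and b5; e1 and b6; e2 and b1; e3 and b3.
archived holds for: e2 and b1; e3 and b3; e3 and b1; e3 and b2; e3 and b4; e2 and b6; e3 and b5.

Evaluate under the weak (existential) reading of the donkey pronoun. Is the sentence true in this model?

False

"it" takes "a blueprint" as antecedent — a donkey pronoun bound across the clause boundary.
Weak reading: every engineer e with some drafted-blueprint has at least one drafted-blueprint b such that approved(e,b) ∧ archived(e,b).
Per engineer: e1:✗  e2:✗  e3:✓
e1 has no witness among its drafted-blueprints.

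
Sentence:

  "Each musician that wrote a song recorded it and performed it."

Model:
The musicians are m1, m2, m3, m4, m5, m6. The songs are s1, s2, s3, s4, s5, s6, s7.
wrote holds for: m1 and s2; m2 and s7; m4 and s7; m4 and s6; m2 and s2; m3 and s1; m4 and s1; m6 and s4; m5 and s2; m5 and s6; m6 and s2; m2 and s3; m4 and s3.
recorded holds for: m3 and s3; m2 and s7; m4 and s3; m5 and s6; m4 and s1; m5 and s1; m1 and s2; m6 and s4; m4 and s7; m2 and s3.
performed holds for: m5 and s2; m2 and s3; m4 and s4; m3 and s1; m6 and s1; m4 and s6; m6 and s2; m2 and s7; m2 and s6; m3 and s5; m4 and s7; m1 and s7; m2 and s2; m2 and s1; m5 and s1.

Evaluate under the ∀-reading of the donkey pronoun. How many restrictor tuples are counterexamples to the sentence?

"it" takes "a song" as antecedent — a donkey pronoun bound across the clause boundary.
Strong reading: for every (m,s) with wrote(m,s), recorded(m,s) ∧ performed(m,s).
Restrictor pairs: (m1,s2) ✗  (m2,s2) ✗  (m2,s3) ✓  (m2,s7) ✓  (m3,s1) ✗  (m4,s1) ✗  (m4,s3) ✗  (m4,s6) ✗  (m4,s7) ✓  (m5,s2) ✗  (m5,s6) ✗  (m6,s2) ✗  (m6,s4) ✗
Counterexamples (restrictor pairs failing the scope): 10.

10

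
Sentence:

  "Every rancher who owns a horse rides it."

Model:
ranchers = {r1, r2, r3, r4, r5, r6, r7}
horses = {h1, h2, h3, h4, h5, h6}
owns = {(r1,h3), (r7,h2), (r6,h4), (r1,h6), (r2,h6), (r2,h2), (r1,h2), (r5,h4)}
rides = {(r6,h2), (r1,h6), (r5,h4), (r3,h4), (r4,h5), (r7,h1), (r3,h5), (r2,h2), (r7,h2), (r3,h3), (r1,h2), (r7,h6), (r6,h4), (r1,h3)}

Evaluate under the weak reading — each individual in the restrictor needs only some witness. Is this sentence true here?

True

"it" takes "a horse" as antecedent — a donkey pronoun bound across the clause boundary.
Weak reading: every rancher r with some owns-horse has at least one owns-horse h such that rides(r,h).
Per rancher: r1:✓  r2:✓  r5:✓  r6:✓  r7:✓
Every rancher in the restrictor has a witness.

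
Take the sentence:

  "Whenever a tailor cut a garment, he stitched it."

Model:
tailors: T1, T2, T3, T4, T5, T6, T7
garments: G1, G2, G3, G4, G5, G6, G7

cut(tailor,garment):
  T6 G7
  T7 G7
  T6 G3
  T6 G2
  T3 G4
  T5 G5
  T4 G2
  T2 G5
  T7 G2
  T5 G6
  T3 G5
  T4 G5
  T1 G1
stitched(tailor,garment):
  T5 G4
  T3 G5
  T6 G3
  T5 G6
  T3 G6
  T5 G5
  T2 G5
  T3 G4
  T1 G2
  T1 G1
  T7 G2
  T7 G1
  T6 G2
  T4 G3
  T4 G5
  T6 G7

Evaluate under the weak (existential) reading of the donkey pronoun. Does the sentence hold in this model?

"it" takes "a garment" as antecedent — a donkey pronoun bound across the clause boundary.
Weak reading: every tailor t with some cut-garment has at least one cut-garment g such that stitched(t,g).
Per tailor: T1:✓  T2:✓  T3:✓  T4:✓  T5:✓  T6:✓  T7:✓
Every tailor in the restrictor has a witness.

True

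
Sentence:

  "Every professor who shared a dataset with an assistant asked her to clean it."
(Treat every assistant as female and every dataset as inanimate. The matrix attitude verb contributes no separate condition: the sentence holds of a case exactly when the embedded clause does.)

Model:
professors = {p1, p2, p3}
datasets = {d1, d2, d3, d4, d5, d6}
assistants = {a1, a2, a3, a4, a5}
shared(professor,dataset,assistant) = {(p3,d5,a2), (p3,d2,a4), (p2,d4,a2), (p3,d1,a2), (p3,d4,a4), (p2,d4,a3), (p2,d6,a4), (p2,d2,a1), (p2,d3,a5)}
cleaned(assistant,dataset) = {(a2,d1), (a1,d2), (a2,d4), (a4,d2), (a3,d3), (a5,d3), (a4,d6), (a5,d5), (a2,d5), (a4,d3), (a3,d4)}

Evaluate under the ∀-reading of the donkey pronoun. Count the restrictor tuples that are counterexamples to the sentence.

1

"her" takes "an assistant" as antecedent and "it" takes "a dataset"; both are donkey pronouns co-varying with the restrictor.
Strong reading: for every (p,d,a) with shared(p,d,a), cleaned(a,d).
Restrictor triples: (p2,d2,a1)→cleaned(a1,d2) ✓  (p2,d3,a5)→cleaned(a5,d3) ✓  (p2,d4,a2)→cleaned(a2,d4) ✓  (p2,d4,a3)→cleaned(a3,d4) ✓  (p2,d6,a4)→cleaned(a4,d6) ✓  (p3,d1,a2)→cleaned(a2,d1) ✓  (p3,d2,a4)→cleaned(a4,d2) ✓  (p3,d4,a4)→cleaned(a4,d4) ✗  (p3,d5,a2)→cleaned(a2,d5) ✓
Counterexamples (restrictor triples failing the scope): 1.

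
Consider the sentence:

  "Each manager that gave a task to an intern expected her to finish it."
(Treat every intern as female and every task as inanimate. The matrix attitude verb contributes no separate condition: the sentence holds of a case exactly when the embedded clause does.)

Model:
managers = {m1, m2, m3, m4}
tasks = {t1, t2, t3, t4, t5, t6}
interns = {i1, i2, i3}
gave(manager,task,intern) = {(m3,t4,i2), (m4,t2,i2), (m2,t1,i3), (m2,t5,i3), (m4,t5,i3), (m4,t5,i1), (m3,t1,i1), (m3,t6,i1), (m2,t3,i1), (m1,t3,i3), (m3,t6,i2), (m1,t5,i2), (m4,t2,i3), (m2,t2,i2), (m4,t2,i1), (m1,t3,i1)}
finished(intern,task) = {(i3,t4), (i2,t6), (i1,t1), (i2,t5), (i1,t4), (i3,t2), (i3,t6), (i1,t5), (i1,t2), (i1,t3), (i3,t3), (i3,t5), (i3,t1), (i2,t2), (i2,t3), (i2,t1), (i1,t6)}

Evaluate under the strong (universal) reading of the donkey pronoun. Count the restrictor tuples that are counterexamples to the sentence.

1

"her" takes "an intern" as antecedent and "it" takes "a task"; both are donkey pronouns co-varying with the restrictor.
Strong reading: for every (m,t,i) with gave(m,t,i), finished(i,t).
Restrictor triples: (m1,t3,i1)→finished(i1,t3) ✓  (m1,t3,i3)→finished(i3,t3) ✓  (m1,t5,i2)→finished(i2,t5) ✓  (m2,t1,i3)→finished(i3,t1) ✓  (m2,t2,i2)→finished(i2,t2) ✓  (m2,t3,i1)→finished(i1,t3) ✓  (m2,t5,i3)→finished(i3,t5) ✓  (m3,t1,i1)→finished(i1,t1) ✓  (m3,t4,i2)→finished(i2,t4) ✗  (m3,t6,i1)→finished(i1,t6) ✓  (m3,t6,i2)→finished(i2,t6) ✓  (m4,t2,i1)→finished(i1,t2) ✓  (m4,t2,i2)→finished(i2,t2) ✓  (m4,t2,i3)→finished(i3,t2) ✓  (m4,t5,i1)→finished(i1,t5) ✓  (m4,t5,i3)→finished(i3,t5) ✓
Counterexamples (restrictor triples failing the scope): 1.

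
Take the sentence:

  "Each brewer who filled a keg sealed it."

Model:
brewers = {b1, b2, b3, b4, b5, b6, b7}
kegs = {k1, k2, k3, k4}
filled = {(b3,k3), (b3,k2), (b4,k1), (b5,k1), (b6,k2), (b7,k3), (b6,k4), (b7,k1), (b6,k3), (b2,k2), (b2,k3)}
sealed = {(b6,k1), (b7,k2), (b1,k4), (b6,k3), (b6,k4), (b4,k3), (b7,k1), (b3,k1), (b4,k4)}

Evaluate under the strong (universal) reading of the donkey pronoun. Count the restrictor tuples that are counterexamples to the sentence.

"it" takes "a keg" as antecedent — a donkey pronoun bound across the clause boundary.
Strong reading: for every (b,k) with filled(b,k), sealed(b,k).
Restrictor pairs: (b2,k2) ✗  (b2,k3) ✗  (b3,k2) ✗  (b3,k3) ✗  (b4,k1) ✗  (b5,k1) ✗  (b6,k2) ✗  (b6,k3) ✓  (b6,k4) ✓  (b7,k1) ✓  (b7,k3) ✗
Counterexamples (restrictor pairs failing the scope): 8.

8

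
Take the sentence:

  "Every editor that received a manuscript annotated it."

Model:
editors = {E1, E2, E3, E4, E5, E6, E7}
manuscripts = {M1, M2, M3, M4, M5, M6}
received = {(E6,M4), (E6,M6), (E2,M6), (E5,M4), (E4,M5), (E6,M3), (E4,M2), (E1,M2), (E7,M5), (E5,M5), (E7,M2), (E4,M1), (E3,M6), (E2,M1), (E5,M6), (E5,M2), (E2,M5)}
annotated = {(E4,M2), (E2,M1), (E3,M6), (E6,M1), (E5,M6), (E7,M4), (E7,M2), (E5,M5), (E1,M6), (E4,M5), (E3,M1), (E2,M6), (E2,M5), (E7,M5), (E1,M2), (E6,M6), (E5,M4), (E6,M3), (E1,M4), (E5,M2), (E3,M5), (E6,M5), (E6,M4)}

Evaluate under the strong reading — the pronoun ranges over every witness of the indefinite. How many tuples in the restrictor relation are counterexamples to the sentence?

1

"it" takes "a manuscript" as antecedent — a donkey pronoun bound across the clause boundary.
Strong reading: for every (e,m) with received(e,m), annotated(e,m).
Restrictor pairs: (E1,M2) ✓  (E2,M1) ✓  (E2,M5) ✓  (E2,M6) ✓  (E3,M6) ✓  (E4,M1) ✗  (E4,M2) ✓  (E4,M5) ✓  (E5,M2) ✓  (E5,M4) ✓  (E5,M5) ✓  (E5,M6) ✓  (E6,M3) ✓  (E6,M4) ✓  (E6,M6) ✓  (E7,M2) ✓  (E7,M5) ✓
Counterexamples (restrictor pairs failing the scope): 1.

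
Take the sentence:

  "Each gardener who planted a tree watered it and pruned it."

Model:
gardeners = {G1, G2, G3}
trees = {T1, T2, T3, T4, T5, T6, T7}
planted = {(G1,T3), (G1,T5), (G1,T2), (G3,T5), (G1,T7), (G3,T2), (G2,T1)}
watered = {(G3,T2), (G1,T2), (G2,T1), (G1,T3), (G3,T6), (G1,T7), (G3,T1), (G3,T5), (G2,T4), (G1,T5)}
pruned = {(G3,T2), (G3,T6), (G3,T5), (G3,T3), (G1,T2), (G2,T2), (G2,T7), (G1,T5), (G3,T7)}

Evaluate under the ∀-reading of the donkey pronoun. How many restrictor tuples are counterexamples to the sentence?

3

"it" takes "a tree" as antecedent — a donkey pronoun bound across the clause boundary.
Strong reading: for every (g,t) with planted(g,t), watered(g,t) ∧ pruned(g,t).
Restrictor pairs: (G1,T2) ✓  (G1,T3) ✗  (G1,T5) ✓  (G1,T7) ✗  (G2,T1) ✗  (G3,T2) ✓  (G3,T5) ✓
Counterexamples (restrictor pairs failing the scope): 3.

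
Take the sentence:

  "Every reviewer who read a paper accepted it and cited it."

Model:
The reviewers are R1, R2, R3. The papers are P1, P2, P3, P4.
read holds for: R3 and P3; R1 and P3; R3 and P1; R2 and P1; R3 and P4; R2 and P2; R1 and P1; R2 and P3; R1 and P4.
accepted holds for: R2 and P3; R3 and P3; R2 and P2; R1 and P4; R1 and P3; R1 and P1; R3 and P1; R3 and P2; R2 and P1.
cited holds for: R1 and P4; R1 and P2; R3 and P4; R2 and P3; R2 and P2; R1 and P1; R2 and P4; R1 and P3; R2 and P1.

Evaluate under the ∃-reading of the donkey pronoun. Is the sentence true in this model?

"it" takes "a paper" as antecedent — a donkey pronoun bound across the clause boundary.
Weak reading: every reviewer r with some read-paper has at least one read-paper p such that accepted(r,p) ∧ cited(r,p).
Per reviewer: R1:✓  R2:✓  R3:✗
R3 has no witness among its read-papers.

False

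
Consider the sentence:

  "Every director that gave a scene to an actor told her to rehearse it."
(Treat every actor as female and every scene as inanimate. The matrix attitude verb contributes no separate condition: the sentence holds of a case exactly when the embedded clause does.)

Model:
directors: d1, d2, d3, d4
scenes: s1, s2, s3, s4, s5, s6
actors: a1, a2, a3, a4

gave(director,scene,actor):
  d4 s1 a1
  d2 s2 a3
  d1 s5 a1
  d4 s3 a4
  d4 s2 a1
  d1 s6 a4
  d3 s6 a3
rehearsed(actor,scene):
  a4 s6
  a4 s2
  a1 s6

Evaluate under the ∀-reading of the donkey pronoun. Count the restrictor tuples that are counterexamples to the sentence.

"her" takes "an actor" as antecedent and "it" takes "a scene"; both are donkey pronouns co-varying with the restrictor.
Strong reading: for every (d,s,a) with gave(d,s,a), rehearsed(a,s).
Restrictor triples: (d1,s5,a1)→rehearsed(a1,s5) ✗  (d1,s6,a4)→rehearsed(a4,s6) ✓  (d2,s2,a3)→rehearsed(a3,s2) ✗  (d3,s6,a3)→rehearsed(a3,s6) ✗  (d4,s1,a1)→rehearsed(a1,s1) ✗  (d4,s2,a1)→rehearsed(a1,s2) ✗  (d4,s3,a4)→rehearsed(a4,s3) ✗
Counterexamples (restrictor triples failing the scope): 6.

6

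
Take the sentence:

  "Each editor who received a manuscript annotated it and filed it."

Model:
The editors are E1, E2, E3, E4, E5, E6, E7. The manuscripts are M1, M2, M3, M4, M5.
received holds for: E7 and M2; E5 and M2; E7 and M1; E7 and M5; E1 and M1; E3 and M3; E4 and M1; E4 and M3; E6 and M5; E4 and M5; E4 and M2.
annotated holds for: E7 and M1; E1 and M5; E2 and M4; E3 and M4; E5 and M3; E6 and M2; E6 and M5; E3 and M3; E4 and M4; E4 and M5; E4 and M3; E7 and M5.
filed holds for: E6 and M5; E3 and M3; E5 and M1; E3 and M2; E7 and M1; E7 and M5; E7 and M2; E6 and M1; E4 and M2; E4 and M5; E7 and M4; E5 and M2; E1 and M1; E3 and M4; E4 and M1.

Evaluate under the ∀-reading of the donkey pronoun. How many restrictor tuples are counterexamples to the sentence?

"it" takes "a manuscript" as antecedent — a donkey pronoun bound across the clause boundary.
Strong reading: for every (e,m) with received(e,m), annotated(e,m) ∧ filed(e,m).
Restrictor pairs: (E1,M1) ✗  (E3,M3) ✓  (E4,M1) ✗  (E4,M2) ✗  (E4,M3) ✗  (E4,M5) ✓  (E5,M2) ✗  (E6,M5) ✓  (E7,M1) ✓  (E7,M2) ✗  (E7,M5) ✓
Counterexamples (restrictor pairs failing the scope): 6.

6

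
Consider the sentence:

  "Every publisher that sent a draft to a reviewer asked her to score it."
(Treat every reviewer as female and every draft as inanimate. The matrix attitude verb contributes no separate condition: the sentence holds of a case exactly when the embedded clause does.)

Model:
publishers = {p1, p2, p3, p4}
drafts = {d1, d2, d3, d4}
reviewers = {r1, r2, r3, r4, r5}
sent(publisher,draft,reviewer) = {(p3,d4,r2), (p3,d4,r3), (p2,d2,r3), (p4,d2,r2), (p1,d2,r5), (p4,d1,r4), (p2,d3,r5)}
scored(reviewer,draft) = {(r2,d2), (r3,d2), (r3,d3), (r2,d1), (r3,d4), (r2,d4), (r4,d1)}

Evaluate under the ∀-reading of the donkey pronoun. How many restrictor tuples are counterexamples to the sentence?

"her" takes "a reviewer" as antecedent and "it" takes "a draft"; both are donkey pronouns co-varying with the restrictor.
Strong reading: for every (p,d,r) with sent(p,d,r), scored(r,d).
Restrictor triples: (p1,d2,r5)→scored(r5,d2) ✗  (p2,d2,r3)→scored(r3,d2) ✓  (p2,d3,r5)→scored(r5,d3) ✗  (p3,d4,r2)→scored(r2,d4) ✓  (p3,d4,r3)→scored(r3,d4) ✓  (p4,d1,r4)→scored(r4,d1) ✓  (p4,d2,r2)→scored(r2,d2) ✓
Counterexamples (restrictor triples failing the scope): 2.

2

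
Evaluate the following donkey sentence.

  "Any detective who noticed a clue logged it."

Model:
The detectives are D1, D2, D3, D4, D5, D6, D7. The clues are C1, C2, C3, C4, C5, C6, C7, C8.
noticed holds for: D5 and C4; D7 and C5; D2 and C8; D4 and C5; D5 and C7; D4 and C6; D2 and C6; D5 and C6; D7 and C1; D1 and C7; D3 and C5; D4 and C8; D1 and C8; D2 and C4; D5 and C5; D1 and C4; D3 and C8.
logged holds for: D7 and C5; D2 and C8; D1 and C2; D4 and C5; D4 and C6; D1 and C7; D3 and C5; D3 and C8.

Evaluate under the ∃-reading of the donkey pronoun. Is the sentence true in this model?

"it" takes "a clue" as antecedent — a donkey pronoun bound across the clause boundary.
Weak reading: every detective d with some noticed-clue has at least one noticed-clue c such that logged(d,c).
Per detective: D1:✓  D2:✓  D3:✓  D4:✓  D5:✗  D7:✓
D5 has no witness among its noticed-clues.

False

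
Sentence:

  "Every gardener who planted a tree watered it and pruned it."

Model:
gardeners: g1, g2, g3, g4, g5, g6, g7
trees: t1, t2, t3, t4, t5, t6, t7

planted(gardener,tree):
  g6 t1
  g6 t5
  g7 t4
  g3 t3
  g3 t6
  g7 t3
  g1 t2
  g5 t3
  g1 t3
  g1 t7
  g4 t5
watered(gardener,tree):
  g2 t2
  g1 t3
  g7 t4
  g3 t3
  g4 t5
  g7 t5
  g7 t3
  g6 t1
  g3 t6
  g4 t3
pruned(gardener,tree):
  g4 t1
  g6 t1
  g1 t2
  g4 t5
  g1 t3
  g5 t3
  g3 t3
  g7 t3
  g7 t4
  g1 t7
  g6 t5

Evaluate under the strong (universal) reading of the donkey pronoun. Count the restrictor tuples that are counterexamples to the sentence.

"it" takes "a tree" as antecedent — a donkey pronoun bound across the clause boundary.
Strong reading: for every (g,t) with planted(g,t), watered(g,t) ∧ pruned(g,t).
Restrictor pairs: (g1,t2) ✗  (g1,t3) ✓  (g1,t7) ✗  (g3,t3) ✓  (g3,t6) ✗  (g4,t5) ✓  (g5,t3) ✗  (g6,t1) ✓  (g6,t5) ✗  (g7,t3) ✓  (g7,t4) ✓
Counterexamples (restrictor pairs failing the scope): 5.

5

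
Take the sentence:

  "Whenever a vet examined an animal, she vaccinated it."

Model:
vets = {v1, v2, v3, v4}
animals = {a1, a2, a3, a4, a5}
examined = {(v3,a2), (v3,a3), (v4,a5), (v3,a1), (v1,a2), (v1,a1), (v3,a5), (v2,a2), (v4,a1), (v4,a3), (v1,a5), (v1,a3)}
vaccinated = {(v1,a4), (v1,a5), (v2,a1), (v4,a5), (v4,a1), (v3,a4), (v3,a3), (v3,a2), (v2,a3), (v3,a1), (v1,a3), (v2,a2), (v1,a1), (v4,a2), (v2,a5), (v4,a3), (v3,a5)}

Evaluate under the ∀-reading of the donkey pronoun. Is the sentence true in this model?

"it" takes "an animal" as antecedent — a donkey pronoun bound across the clause boundary.
Strong reading: for every (v,a) with examined(v,a), vaccinated(v,a).
Restrictor pairs: (v1,a1) ✓  (v1,a2) ✗  (v1,a3) ✓  (v1,a5) ✓  (v2,a2) ✓  (v3,a1) ✓  (v3,a2) ✓  (v3,a3) ✓  (v3,a5) ✓  (v4,a1) ✓  (v4,a3) ✓  (v4,a5) ✓
Counterexample: (v1,a2) is in examined but fails the scope.

False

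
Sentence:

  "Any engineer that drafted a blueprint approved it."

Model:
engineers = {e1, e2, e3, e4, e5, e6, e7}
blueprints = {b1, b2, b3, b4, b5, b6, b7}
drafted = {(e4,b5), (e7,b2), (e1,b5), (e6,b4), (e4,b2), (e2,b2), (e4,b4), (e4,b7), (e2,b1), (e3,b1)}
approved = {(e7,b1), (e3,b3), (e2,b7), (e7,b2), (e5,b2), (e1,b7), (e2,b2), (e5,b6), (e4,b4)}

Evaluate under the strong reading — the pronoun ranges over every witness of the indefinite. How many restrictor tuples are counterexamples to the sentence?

7

"it" takes "a blueprint" as antecedent — a donkey pronoun bound across the clause boundary.
Strong reading: for every (e,b) with drafted(e,b), approved(e,b).
Restrictor pairs: (e1,b5) ✗  (e2,b1) ✗  (e2,b2) ✓  (e3,b1) ✗  (e4,b2) ✗  (e4,b4) ✓  (e4,b5) ✗  (e4,b7) ✗  (e6,b4) ✗  (e7,b2) ✓
Counterexamples (restrictor pairs failing the scope): 7.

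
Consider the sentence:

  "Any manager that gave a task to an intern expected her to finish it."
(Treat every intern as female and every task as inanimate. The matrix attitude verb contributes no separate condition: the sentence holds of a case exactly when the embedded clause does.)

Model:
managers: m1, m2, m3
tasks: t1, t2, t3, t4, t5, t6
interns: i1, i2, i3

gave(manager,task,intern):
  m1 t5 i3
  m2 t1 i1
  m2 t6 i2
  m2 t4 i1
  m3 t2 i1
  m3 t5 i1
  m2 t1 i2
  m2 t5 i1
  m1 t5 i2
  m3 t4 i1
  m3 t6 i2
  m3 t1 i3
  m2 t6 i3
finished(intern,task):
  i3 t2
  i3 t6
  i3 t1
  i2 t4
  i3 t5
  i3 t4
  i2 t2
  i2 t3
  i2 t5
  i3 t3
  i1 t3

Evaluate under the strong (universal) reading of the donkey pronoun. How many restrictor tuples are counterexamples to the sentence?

"her" takes "an intern" as antecedent and "it" takes "a task"; both are donkey pronouns co-varying with the restrictor.
Strong reading: for every (m,t,i) with gave(m,t,i), finished(i,t).
Restrictor triples: (m1,t5,i2)→finished(i2,t5) ✓  (m1,t5,i3)→finished(i3,t5) ✓  (m2,t1,i1)→finished(i1,t1) ✗  (m2,t1,i2)→finished(i2,t1) ✗  (m2,t4,i1)→finished(i1,t4) ✗  (m2,t5,i1)→finished(i1,t5) ✗  (m2,t6,i2)→finished(i2,t6) ✗  (m2,t6,i3)→finished(i3,t6) ✓  (m3,t1,i3)→finished(i3,t1) ✓  (m3,t2,i1)→finished(i1,t2) ✗  (m3,t4,i1)→finished(i1,t4) ✗  (m3,t5,i1)→finished(i1,t5) ✗  (m3,t6,i2)→finished(i2,t6) ✗
Counterexamples (restrictor triples failing the scope): 9.

9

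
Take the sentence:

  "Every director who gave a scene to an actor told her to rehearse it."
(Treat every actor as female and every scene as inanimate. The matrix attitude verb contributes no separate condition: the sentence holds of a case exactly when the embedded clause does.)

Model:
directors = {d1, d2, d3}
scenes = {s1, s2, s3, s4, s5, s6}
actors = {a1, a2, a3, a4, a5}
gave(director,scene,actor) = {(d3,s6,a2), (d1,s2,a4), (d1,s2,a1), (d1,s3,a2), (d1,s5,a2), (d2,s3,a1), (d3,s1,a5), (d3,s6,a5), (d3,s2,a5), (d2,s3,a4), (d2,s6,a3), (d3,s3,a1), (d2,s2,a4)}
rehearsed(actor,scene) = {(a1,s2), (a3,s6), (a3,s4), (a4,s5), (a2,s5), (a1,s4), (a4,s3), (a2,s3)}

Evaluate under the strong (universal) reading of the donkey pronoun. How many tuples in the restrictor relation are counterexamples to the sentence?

8

"her" takes "an actor" as antecedent and "it" takes "a scene"; both are donkey pronouns co-varying with the restrictor.
Strong reading: for every (d,s,a) with gave(d,s,a), rehearsed(a,s).
Restrictor triples: (d1,s2,a1)→rehearsed(a1,s2) ✓  (d1,s2,a4)→rehearsed(a4,s2) ✗  (d1,s3,a2)→rehearsed(a2,s3) ✓  (d1,s5,a2)→rehearsed(a2,s5) ✓  (d2,s2,a4)→rehearsed(a4,s2) ✗  (d2,s3,a1)→rehearsed(a1,s3) ✗  (d2,s3,a4)→rehearsed(a4,s3) ✓  (d2,s6,a3)→rehearsed(a3,s6) ✓  (d3,s1,a5)→rehearsed(a5,s1) ✗  (d3,s2,a5)→rehearsed(a5,s2) ✗  (d3,s3,a1)→rehearsed(a1,s3) ✗  (d3,s6,a2)→rehearsed(a2,s6) ✗  (d3,s6,a5)→rehearsed(a5,s6) ✗
Counterexamples (restrictor triples failing the scope): 8.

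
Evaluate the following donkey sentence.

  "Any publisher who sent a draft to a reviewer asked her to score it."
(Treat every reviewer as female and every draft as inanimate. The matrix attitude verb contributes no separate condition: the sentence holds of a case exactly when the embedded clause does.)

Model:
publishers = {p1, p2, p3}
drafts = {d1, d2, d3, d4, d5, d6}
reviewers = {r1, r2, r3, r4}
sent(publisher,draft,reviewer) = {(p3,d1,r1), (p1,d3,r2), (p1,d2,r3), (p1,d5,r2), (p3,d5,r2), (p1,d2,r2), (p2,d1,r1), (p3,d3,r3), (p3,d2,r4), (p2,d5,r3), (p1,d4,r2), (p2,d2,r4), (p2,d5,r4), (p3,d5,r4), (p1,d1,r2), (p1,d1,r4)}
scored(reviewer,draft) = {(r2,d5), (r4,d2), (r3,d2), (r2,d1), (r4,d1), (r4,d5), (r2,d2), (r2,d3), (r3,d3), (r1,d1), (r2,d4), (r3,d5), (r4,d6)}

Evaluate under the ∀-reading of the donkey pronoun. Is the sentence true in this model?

"her" takes "a reviewer" as antecedent and "it" takes "a draft"; both are donkey pronouns co-varying with the restrictor.
Strong reading: for every (p,d,r) with sent(p,d,r), scored(r,d).
Restrictor triples: (p1,d1,r2)→scored(r2,d1) ✓  (p1,d1,r4)→scored(r4,d1) ✓  (p1,d2,r2)→scored(r2,d2) ✓  (p1,d2,r3)→scored(r3,d2) ✓  (p1,d3,r2)→scored(r2,d3) ✓  (p1,d4,r2)→scored(r2,d4) ✓  (p1,d5,r2)→scored(r2,d5) ✓  (p2,d1,r1)→scored(r1,d1) ✓  (p2,d2,r4)→scored(r4,d2) ✓  (p2,d5,r3)→scored(r3,d5) ✓  (p2,d5,r4)→scored(r4,d5) ✓  (p3,d1,r1)→scored(r1,d1) ✓  (p3,d2,r4)→scored(r4,d2) ✓  (p3,d3,r3)→scored(r3,d3) ✓  (p3,d5,r2)→scored(r2,d5) ✓  (p3,d5,r4)→scored(r4,d5) ✓
Every restrictor triple satisfies the scope.

True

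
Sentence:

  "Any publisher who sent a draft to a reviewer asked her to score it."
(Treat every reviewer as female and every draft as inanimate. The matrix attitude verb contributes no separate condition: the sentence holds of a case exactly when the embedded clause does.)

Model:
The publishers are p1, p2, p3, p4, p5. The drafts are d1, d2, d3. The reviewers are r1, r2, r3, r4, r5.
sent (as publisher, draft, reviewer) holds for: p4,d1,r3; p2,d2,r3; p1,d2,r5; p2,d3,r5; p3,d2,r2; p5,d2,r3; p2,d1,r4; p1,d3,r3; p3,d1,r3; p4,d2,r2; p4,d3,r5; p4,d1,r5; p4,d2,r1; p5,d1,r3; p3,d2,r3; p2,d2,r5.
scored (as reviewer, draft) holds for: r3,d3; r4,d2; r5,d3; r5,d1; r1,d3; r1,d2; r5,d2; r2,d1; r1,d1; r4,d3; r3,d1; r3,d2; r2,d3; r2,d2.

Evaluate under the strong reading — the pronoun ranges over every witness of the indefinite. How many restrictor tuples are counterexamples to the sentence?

1

"her" takes "a reviewer" as antecedent and "it" takes "a draft"; both are donkey pronouns co-varying with the restrictor.
Strong reading: for every (p,d,r) with sent(p,d,r), scored(r,d).
Restrictor triples: (p1,d2,r5)→scored(r5,d2) ✓  (p1,d3,r3)→scored(r3,d3) ✓  (p2,d1,r4)→scored(r4,d1) ✗  (p2,d2,r3)→scored(r3,d2) ✓  (p2,d2,r5)→scored(r5,d2) ✓  (p2,d3,r5)→scored(r5,d3) ✓  (p3,d1,r3)→scored(r3,d1) ✓  (p3,d2,r2)→scored(r2,d2) ✓  (p3,d2,r3)→scored(r3,d2) ✓  (p4,d1,r3)→scored(r3,d1) ✓  (p4,d1,r5)→scored(r5,d1) ✓  (p4,d2,r1)→scored(r1,d2) ✓  (p4,d2,r2)→scored(r2,d2) ✓  (p4,d3,r5)→scored(r5,d3) ✓  (p5,d1,r3)→scored(r3,d1) ✓  (p5,d2,r3)→scored(r3,d2) ✓
Counterexamples (restrictor triples failing the scope): 1.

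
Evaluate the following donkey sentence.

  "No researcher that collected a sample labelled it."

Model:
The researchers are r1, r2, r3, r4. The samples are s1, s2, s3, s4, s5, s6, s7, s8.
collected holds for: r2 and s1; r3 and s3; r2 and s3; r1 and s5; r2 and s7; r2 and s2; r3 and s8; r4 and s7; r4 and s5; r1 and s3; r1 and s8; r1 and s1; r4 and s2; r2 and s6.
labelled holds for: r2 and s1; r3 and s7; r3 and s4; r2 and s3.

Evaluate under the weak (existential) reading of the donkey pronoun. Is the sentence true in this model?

False

"it" takes "a sample" as antecedent — a donkey pronoun bound across the clause boundary.
Truth condition: for no (r,s) with collected(r,s) does labelled(r,s) hold.
Restrictor pairs — does the scope hold? (r1,s1):fails  (r1,s3):fails  (r1,s5):fails  (r1,s8):fails  (r2,s1):holds  (r2,s2):fails  (r2,s3):holds  (r2,s6):fails  (r2,s7):fails  (r3,s3):fails  (r3,s8):fails  (r4,s2):fails  (r4,s5):fails  (r4,s7):fails
Scope holds for 2 pair(s), so the sentence is false.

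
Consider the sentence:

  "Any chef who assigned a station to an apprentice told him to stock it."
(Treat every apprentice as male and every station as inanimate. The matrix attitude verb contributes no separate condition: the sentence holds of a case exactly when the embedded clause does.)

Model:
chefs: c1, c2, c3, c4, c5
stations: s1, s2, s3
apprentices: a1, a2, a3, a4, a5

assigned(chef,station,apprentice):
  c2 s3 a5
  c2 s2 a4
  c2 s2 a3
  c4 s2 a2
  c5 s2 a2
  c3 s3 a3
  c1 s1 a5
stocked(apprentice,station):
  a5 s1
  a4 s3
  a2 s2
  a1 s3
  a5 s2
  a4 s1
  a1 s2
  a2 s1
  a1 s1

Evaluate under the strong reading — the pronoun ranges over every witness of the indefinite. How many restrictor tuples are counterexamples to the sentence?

4

"him" takes "an apprentice" as antecedent and "it" takes "a station"; both are donkey pronouns co-varying with the restrictor.
Strong reading: for every (c,s,a) with assigned(c,s,a), stocked(a,s).
Restrictor triples: (c1,s1,a5)→stocked(a5,s1) ✓  (c2,s2,a3)→stocked(a3,s2) ✗  (c2,s2,a4)→stocked(a4,s2) ✗  (c2,s3,a5)→stocked(a5,s3) ✗  (c3,s3,a3)→stocked(a3,s3) ✗  (c4,s2,a2)→stocked(a2,s2) ✓  (c5,s2,a2)→stocked(a2,s2) ✓
Counterexamples (restrictor triples failing the scope): 4.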